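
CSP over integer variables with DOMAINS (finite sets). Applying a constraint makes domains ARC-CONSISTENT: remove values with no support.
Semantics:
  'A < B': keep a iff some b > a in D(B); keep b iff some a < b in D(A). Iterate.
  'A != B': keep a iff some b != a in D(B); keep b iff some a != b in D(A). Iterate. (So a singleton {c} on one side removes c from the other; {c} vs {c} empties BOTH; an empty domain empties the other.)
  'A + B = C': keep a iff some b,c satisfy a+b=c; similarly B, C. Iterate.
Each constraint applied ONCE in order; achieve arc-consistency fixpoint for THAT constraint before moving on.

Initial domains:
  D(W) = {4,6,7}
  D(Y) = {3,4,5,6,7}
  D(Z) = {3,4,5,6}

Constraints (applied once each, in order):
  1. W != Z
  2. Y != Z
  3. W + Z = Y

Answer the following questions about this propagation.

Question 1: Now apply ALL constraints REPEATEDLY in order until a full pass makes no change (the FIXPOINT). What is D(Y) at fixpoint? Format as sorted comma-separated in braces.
Answer: {7}

Derivation:
pass 0 (initial): D(Y)={3,4,5,6,7}
pass 1: W {4,6,7}->{4}; Y {3,4,5,6,7}->{7}; Z {3,4,5,6}->{3}
pass 2: no change
Fixpoint after 2 passes: D(Y) = {7}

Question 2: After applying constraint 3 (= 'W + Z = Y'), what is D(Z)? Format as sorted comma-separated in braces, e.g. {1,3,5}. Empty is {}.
Constraint 1 (W != Z) on D(W)={4,6,7} D(Z)={3,4,5,6}: no change
Constraint 2 (Y != Z) on D(Y)={3,4,5,6,7} D(Z)={3,4,5,6}: no change
Constraint 3 (W + Z = Y) on D(W)={4,6,7} D(Z)={3,4,5,6} D(Y)={3,4,5,6,7}: W {4,6,7}->{4}; Z {3,4,5,6}->{3}; Y {3,4,5,6,7}->{7}
So after constraint 3: D(Z) = {3}

Answer: {3}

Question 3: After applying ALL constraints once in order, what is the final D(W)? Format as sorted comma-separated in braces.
Answer: {4}

Derivation:
Constraint 1 (W != Z) on D(W)={4,6,7} D(Z)={3,4,5,6}: no change
Constraint 2 (Y != Z) on D(Y)={3,4,5,6,7} D(Z)={3,4,5,6}: no change
Constraint 3 (W + Z = Y) on D(W)={4,6,7} D(Z)={3,4,5,6} D(Y)={3,4,5,6,7}: W {4,6,7}->{4}; Z {3,4,5,6}->{3}; Y {3,4,5,6,7}->{7}
So after all 3 constraints: D(W) = {4}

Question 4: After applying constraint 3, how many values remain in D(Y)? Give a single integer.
Constraint 1 (W != Z) on D(W)={4,6,7} D(Z)={3,4,5,6}: no change
Constraint 2 (Y != Z) on D(Y)={3,4,5,6,7} D(Z)={3,4,5,6}: no change
Constraint 3 (W + Z = Y) on D(W)={4,6,7} D(Z)={3,4,5,6} D(Y)={3,4,5,6,7}: W {4,6,7}->{4}; Z {3,4,5,6}->{3}; Y {3,4,5,6,7}->{7}
So after constraint 3: D(Y)={7}, size = 1

Answer: 1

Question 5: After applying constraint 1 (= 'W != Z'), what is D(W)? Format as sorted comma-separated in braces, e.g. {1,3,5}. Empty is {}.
Answer: {4,6,7}

Derivation:
Constraint 1 (W != Z) on D(W)={4,6,7} D(Z)={3,4,5,6}: no change
So after constraint 1: D(W) = {4,6,7}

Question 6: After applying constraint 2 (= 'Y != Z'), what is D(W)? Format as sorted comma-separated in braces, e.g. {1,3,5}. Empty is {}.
Constraint 1 (W != Z) on D(W)={4,6,7} D(Z)={3,4,5,6}: no change
Constraint 2 (Y != Z) on D(Y)={3,4,5,6,7} D(Z)={3,4,5,6}: no change
So after constraint 2: D(W) = {4,6,7}

Answer: {4,6,7}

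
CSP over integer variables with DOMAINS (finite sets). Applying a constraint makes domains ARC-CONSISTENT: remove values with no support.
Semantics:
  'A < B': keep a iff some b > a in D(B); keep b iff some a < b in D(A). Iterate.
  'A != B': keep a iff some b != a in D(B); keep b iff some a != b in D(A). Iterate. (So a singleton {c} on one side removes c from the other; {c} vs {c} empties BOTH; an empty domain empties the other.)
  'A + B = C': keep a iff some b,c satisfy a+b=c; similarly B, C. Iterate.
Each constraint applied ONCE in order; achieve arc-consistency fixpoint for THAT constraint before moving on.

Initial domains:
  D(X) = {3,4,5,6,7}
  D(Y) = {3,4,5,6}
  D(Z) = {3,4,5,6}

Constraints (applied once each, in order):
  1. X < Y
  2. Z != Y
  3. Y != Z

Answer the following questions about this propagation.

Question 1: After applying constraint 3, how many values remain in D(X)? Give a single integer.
Answer: 3

Derivation:
Constraint 1 (X < Y) on D(X)={3,4,5,6,7} D(Y)={3,4,5,6}: X {3,4,5,6,7}->{3,4,5}; Y {3,4,5,6}->{4,5,6}
Constraint 2 (Z != Y) on D(Z)={3,4,5,6} D(Y)={4,5,6}: no change
Constraint 3 (Y != Z) on D(Y)={4,5,6} D(Z)={3,4,5,6}: no change
So after constraint 3: D(X)={3,4,5}, size = 3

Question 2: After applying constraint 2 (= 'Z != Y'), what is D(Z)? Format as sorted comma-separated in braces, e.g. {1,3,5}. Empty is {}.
Constraint 1 (X < Y) on D(X)={3,4,5,6,7} D(Y)={3,4,5,6}: X {3,4,5,6,7}->{3,4,5}; Y {3,4,5,6}->{4,5,6}
Constraint 2 (Z != Y) on D(Z)={3,4,5,6} D(Y)={4,5,6}: no change
So after constraint 2: D(Z) = {3,4,5,6}

Answer: {3,4,5,6}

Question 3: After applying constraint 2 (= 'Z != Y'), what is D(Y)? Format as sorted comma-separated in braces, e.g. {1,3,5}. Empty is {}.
Answer: {4,5,6}

Derivation:
Constraint 1 (X < Y) on D(X)={3,4,5,6,7} D(Y)={3,4,5,6}: X {3,4,5,6,7}->{3,4,5}; Y {3,4,5,6}->{4,5,6}
Constraint 2 (Z != Y) on D(Z)={3,4,5,6} D(Y)={4,5,6}: no change
So after constraint 2: D(Y) = {4,5,6}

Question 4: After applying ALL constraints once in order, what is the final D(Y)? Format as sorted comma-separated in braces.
Answer: {4,5,6}

Derivation:
Constraint 1 (X < Y) on D(X)={3,4,5,6,7} D(Y)={3,4,5,6}: X {3,4,5,6,7}->{3,4,5}; Y {3,4,5,6}->{4,5,6}
Constraint 2 (Z != Y) on D(Z)={3,4,5,6} D(Y)={4,5,6}: no change
Constraint 3 (Y != Z) on D(Y)={4,5,6} D(Z)={3,4,5,6}: no change
So after all 3 constraints: D(Y) = {4,5,6}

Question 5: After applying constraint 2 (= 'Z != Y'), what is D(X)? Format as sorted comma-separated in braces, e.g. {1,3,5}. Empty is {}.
Constraint 1 (X < Y) on D(X)={3,4,5,6,7} D(Y)={3,4,5,6}: X {3,4,5,6,7}->{3,4,5}; Y {3,4,5,6}->{4,5,6}
Constraint 2 (Z != Y) on D(Z)={3,4,5,6} D(Y)={4,5,6}: no change
So after constraint 2: D(X) = {3,4,5}

Answer: {3,4,5}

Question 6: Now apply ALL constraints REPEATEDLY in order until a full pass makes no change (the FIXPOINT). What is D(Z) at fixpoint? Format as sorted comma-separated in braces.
Answer: {3,4,5,6}

Derivation:
pass 0 (initial): D(Z)={3,4,5,6}
pass 1: X {3,4,5,6,7}->{3,4,5}; Y {3,4,5,6}->{4,5,6}
pass 2: no change
Fixpoint after 2 passes: D(Z) = {3,4,5,6}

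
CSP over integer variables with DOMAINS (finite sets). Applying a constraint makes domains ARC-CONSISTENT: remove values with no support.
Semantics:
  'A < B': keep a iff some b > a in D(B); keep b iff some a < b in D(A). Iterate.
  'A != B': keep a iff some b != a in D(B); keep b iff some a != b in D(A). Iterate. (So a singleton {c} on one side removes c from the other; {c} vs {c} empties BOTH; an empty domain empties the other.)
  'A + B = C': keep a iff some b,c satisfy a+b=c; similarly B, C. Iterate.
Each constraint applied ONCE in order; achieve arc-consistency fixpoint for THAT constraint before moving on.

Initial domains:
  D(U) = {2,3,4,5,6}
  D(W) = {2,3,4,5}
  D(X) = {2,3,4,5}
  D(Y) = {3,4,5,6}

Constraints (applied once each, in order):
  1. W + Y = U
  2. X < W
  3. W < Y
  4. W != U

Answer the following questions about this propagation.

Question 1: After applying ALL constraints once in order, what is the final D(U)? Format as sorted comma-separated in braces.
Constraint 1 (W + Y = U) on D(W)={2,3,4,5} D(Y)={3,4,5,6} D(U)={2,3,4,5,6}: W {2,3,4,5}->{2,3}; Y {3,4,5,6}->{3,4}; U {2,3,4,5,6}->{5,6}
Constraint 2 (X < W) on D(X)={2,3,4,5} D(W)={2,3}: X {2,3,4,5}->{2}; W {2,3}->{3}
Constraint 3 (W < Y) on D(W)={3} D(Y)={3,4}: Y {3,4}->{4}
Constraint 4 (W != U) on D(W)={3} D(U)={5,6}: no change
So after all 4 constraints: D(U) = {5,6}

Answer: {5,6}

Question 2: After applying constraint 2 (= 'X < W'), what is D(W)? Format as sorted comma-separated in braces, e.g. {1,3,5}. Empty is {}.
Answer: {3}

Derivation:
Constraint 1 (W + Y = U) on D(W)={2,3,4,5} D(Y)={3,4,5,6} D(U)={2,3,4,5,6}: W {2,3,4,5}->{2,3}; Y {3,4,5,6}->{3,4}; U {2,3,4,5,6}->{5,6}
Constraint 2 (X < W) on D(X)={2,3,4,5} D(W)={2,3}: X {2,3,4,5}->{2}; W {2,3}->{3}
So after constraint 2: D(W) = {3}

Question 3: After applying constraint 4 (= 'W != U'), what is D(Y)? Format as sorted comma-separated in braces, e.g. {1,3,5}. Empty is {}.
Constraint 1 (W + Y = U) on D(W)={2,3,4,5} D(Y)={3,4,5,6} D(U)={2,3,4,5,6}: W {2,3,4,5}->{2,3}; Y {3,4,5,6}->{3,4}; U {2,3,4,5,6}->{5,6}
Constraint 2 (X < W) on D(X)={2,3,4,5} D(W)={2,3}: X {2,3,4,5}->{2}; W {2,3}->{3}
Constraint 3 (W < Y) on D(W)={3} D(Y)={3,4}: Y {3,4}->{4}
Constraint 4 (W != U) on D(W)={3} D(U)={5,6}: no change
So after constraint 4: D(Y) = {4}

Answer: {4}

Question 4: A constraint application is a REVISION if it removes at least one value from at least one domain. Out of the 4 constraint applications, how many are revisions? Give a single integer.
Constraint 1 (W + Y = U) on D(W)={2,3,4,5} D(Y)={3,4,5,6} D(U)={2,3,4,5,6}: W {2,3,4,5}->{2,3}; Y {3,4,5,6}->{3,4}; U {2,3,4,5,6}->{5,6} => REVISION
Constraint 2 (X < W) on D(X)={2,3,4,5} D(W)={2,3}: X {2,3,4,5}->{2}; W {2,3}->{3} => REVISION
Constraint 3 (W < Y) on D(W)={3} D(Y)={3,4}: Y {3,4}->{4} => REVISION
Constraint 4 (W != U) on D(W)={3} D(U)={5,6}: no change => not a revision
Total revisions = 3

Answer: 3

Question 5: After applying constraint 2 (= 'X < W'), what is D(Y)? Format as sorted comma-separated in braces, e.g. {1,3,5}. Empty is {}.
Answer: {3,4}

Derivation:
Constraint 1 (W + Y = U) on D(W)={2,3,4,5} D(Y)={3,4,5,6} D(U)={2,3,4,5,6}: W {2,3,4,5}->{2,3}; Y {3,4,5,6}->{3,4}; U {2,3,4,5,6}->{5,6}
Constraint 2 (X < W) on D(X)={2,3,4,5} D(W)={2,3}: X {2,3,4,5}->{2}; W {2,3}->{3}
So after constraint 2: D(Y) = {3,4}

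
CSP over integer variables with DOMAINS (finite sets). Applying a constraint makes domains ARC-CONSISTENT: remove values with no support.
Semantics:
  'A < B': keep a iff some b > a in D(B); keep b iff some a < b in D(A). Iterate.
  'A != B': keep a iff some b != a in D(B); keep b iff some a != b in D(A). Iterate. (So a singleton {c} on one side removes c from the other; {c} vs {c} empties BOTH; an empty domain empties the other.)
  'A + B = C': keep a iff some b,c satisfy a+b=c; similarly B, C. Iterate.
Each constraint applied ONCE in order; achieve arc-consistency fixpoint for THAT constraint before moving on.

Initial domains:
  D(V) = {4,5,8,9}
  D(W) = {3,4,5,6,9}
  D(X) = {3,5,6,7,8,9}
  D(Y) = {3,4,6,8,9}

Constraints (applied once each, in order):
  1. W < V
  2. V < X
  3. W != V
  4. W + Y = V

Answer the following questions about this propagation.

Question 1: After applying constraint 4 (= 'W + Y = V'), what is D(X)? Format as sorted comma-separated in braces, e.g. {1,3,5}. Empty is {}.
Constraint 1 (W < V) on D(W)={3,4,5,6,9} D(V)={4,5,8,9}: W {3,4,5,6,9}->{3,4,5,6}
Constraint 2 (V < X) on D(V)={4,5,8,9} D(X)={3,5,6,7,8,9}: V {4,5,8,9}->{4,5,8}; X {3,5,6,7,8,9}->{5,6,7,8,9}
Constraint 3 (W != V) on D(W)={3,4,5,6} D(V)={4,5,8}: no change
Constraint 4 (W + Y = V) on D(W)={3,4,5,6} D(Y)={3,4,6,8,9} D(V)={4,5,8}: W {3,4,5,6}->{4,5}; Y {3,4,6,8,9}->{3,4}; V {4,5,8}->{8}
So after constraint 4: D(X) = {5,6,7,8,9}

Answer: {5,6,7,8,9}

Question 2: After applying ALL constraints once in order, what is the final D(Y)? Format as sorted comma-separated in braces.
Constraint 1 (W < V) on D(W)={3,4,5,6,9} D(V)={4,5,8,9}: W {3,4,5,6,9}->{3,4,5,6}
Constraint 2 (V < X) on D(V)={4,5,8,9} D(X)={3,5,6,7,8,9}: V {4,5,8,9}->{4,5,8}; X {3,5,6,7,8,9}->{5,6,7,8,9}
Constraint 3 (W != V) on D(W)={3,4,5,6} D(V)={4,5,8}: no change
Constraint 4 (W + Y = V) on D(W)={3,4,5,6} D(Y)={3,4,6,8,9} D(V)={4,5,8}: W {3,4,5,6}->{4,5}; Y {3,4,6,8,9}->{3,4}; V {4,5,8}->{8}
So after all 4 constraints: D(Y) = {3,4}

Answer: {3,4}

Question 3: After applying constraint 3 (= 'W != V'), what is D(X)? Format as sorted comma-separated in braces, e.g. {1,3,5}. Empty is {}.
Constraint 1 (W < V) on D(W)={3,4,5,6,9} D(V)={4,5,8,9}: W {3,4,5,6,9}->{3,4,5,6}
Constraint 2 (V < X) on D(V)={4,5,8,9} D(X)={3,5,6,7,8,9}: V {4,5,8,9}->{4,5,8}; X {3,5,6,7,8,9}->{5,6,7,8,9}
Constraint 3 (W != V) on D(W)={3,4,5,6} D(V)={4,5,8}: no change
So after constraint 3: D(X) = {5,6,7,8,9}

Answer: {5,6,7,8,9}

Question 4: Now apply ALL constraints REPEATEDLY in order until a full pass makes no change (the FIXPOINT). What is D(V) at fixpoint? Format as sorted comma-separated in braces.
pass 0 (initial): D(V)={4,5,8,9}
pass 1: V {4,5,8,9}->{8}; W {3,4,5,6,9}->{4,5}; X {3,5,6,7,8,9}->{5,6,7,8,9}; Y {3,4,6,8,9}->{3,4}
pass 2: X {5,6,7,8,9}->{9}
pass 3: no change
Fixpoint after 3 passes: D(V) = {8}

Answer: {8}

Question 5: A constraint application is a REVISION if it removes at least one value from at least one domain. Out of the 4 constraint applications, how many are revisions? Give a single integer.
Constraint 1 (W < V) on D(W)={3,4,5,6,9} D(V)={4,5,8,9}: W {3,4,5,6,9}->{3,4,5,6} => REVISION
Constraint 2 (V < X) on D(V)={4,5,8,9} D(X)={3,5,6,7,8,9}: V {4,5,8,9}->{4,5,8}; X {3,5,6,7,8,9}->{5,6,7,8,9} => REVISION
Constraint 3 (W != V) on D(W)={3,4,5,6} D(V)={4,5,8}: no change => not a revision
Constraint 4 (W + Y = V) on D(W)={3,4,5,6} D(Y)={3,4,6,8,9} D(V)={4,5,8}: W {3,4,5,6}->{4,5}; Y {3,4,6,8,9}->{3,4}; V {4,5,8}->{8} => REVISION
Total revisions = 3

Answer: 3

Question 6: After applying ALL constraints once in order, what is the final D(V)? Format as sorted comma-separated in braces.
Constraint 1 (W < V) on D(W)={3,4,5,6,9} D(V)={4,5,8,9}: W {3,4,5,6,9}->{3,4,5,6}
Constraint 2 (V < X) on D(V)={4,5,8,9} D(X)={3,5,6,7,8,9}: V {4,5,8,9}->{4,5,8}; X {3,5,6,7,8,9}->{5,6,7,8,9}
Constraint 3 (W != V) on D(W)={3,4,5,6} D(V)={4,5,8}: no change
Constraint 4 (W + Y = V) on D(W)={3,4,5,6} D(Y)={3,4,6,8,9} D(V)={4,5,8}: W {3,4,5,6}->{4,5}; Y {3,4,6,8,9}->{3,4}; V {4,5,8}->{8}
So after all 4 constraints: D(V) = {8}

Answer: {8}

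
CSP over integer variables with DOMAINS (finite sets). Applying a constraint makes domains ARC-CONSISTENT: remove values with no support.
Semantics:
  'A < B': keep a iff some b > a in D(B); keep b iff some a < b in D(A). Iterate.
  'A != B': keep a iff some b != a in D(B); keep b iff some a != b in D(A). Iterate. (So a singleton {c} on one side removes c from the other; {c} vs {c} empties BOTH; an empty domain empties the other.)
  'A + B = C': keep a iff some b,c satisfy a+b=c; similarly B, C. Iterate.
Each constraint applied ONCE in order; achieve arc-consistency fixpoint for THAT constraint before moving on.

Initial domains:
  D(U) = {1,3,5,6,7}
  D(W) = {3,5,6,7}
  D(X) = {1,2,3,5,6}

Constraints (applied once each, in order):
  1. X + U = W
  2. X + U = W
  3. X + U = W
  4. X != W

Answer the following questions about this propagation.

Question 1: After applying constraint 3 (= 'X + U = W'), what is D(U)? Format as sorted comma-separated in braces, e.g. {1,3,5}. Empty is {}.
Constraint 1 (X + U = W) on D(X)={1,2,3,5,6} D(U)={1,3,5,6,7} D(W)={3,5,6,7}: U {1,3,5,6,7}->{1,3,5,6}
Constraint 2 (X + U = W) on D(X)={1,2,3,5,6} D(U)={1,3,5,6} D(W)={3,5,6,7}: no change
Constraint 3 (X + U = W) on D(X)={1,2,3,5,6} D(U)={1,3,5,6} D(W)={3,5,6,7}: no change
So after constraint 3: D(U) = {1,3,5,6}

Answer: {1,3,5,6}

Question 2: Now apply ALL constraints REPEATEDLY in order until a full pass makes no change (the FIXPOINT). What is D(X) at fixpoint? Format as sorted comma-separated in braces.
pass 0 (initial): D(X)={1,2,3,5,6}
pass 1: U {1,3,5,6,7}->{1,3,5,6}
pass 2: no change
Fixpoint after 2 passes: D(X) = {1,2,3,5,6}

Answer: {1,2,3,5,6}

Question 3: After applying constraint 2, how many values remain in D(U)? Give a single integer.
Answer: 4

Derivation:
Constraint 1 (X + U = W) on D(X)={1,2,3,5,6} D(U)={1,3,5,6,7} D(W)={3,5,6,7}: U {1,3,5,6,7}->{1,3,5,6}
Constraint 2 (X + U = W) on D(X)={1,2,3,5,6} D(U)={1,3,5,6} D(W)={3,5,6,7}: no change
So after constraint 2: D(U)={1,3,5,6}, size = 4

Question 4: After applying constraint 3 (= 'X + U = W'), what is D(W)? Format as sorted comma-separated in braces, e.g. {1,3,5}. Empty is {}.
Constraint 1 (X + U = W) on D(X)={1,2,3,5,6} D(U)={1,3,5,6,7} D(W)={3,5,6,7}: U {1,3,5,6,7}->{1,3,5,6}
Constraint 2 (X + U = W) on D(X)={1,2,3,5,6} D(U)={1,3,5,6} D(W)={3,5,6,7}: no change
Constraint 3 (X + U = W) on D(X)={1,2,3,5,6} D(U)={1,3,5,6} D(W)={3,5,6,7}: no change
So after constraint 3: D(W) = {3,5,6,7}

Answer: {3,5,6,7}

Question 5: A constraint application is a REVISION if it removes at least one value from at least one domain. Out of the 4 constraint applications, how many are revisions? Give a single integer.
Constraint 1 (X + U = W) on D(X)={1,2,3,5,6} D(U)={1,3,5,6,7} D(W)={3,5,6,7}: U {1,3,5,6,7}->{1,3,5,6} => REVISION
Constraint 2 (X + U = W) on D(X)={1,2,3,5,6} D(U)={1,3,5,6} D(W)={3,5,6,7}: no change => not a revision
Constraint 3 (X + U = W) on D(X)={1,2,3,5,6} D(U)={1,3,5,6} D(W)={3,5,6,7}: no change => not a revision
Constraint 4 (X != W) on D(X)={1,2,3,5,6} D(W)={3,5,6,7}: no change => not a revision
Total revisions = 1

Answer: 1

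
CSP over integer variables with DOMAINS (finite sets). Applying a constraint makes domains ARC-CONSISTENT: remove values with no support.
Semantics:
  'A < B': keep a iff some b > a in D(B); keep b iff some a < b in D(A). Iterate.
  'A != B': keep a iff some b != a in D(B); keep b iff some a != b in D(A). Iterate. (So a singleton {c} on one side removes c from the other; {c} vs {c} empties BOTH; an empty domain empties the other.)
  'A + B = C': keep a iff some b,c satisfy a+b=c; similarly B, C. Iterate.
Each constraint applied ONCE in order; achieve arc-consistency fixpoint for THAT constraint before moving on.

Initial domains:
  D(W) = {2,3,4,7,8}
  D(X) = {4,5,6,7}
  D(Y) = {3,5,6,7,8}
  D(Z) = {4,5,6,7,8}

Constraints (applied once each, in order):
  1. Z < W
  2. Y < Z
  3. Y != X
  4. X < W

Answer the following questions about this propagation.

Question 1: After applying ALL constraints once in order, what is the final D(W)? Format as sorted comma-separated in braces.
Constraint 1 (Z < W) on D(Z)={4,5,6,7,8} D(W)={2,3,4,7,8}: Z {4,5,6,7,8}->{4,5,6,7}; W {2,3,4,7,8}->{7,8}
Constraint 2 (Y < Z) on D(Y)={3,5,6,7,8} D(Z)={4,5,6,7}: Y {3,5,6,7,8}->{3,5,6}
Constraint 3 (Y != X) on D(Y)={3,5,6} D(X)={4,5,6,7}: no change
Constraint 4 (X < W) on D(X)={4,5,6,7} D(W)={7,8}: no change
So after all 4 constraints: D(W) = {7,8}

Answer: {7,8}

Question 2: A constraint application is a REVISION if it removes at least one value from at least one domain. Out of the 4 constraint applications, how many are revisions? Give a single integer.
Answer: 2

Derivation:
Constraint 1 (Z < W) on D(Z)={4,5,6,7,8} D(W)={2,3,4,7,8}: Z {4,5,6,7,8}->{4,5,6,7}; W {2,3,4,7,8}->{7,8} => REVISION
Constraint 2 (Y < Z) on D(Y)={3,5,6,7,8} D(Z)={4,5,6,7}: Y {3,5,6,7,8}->{3,5,6} => REVISION
Constraint 3 (Y != X) on D(Y)={3,5,6} D(X)={4,5,6,7}: no change => not a revision
Constraint 4 (X < W) on D(X)={4,5,6,7} D(W)={7,8}: no change => not a revision
Total revisions = 2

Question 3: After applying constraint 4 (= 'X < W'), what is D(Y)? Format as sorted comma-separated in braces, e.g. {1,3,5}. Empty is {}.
Constraint 1 (Z < W) on D(Z)={4,5,6,7,8} D(W)={2,3,4,7,8}: Z {4,5,6,7,8}->{4,5,6,7}; W {2,3,4,7,8}->{7,8}
Constraint 2 (Y < Z) on D(Y)={3,5,6,7,8} D(Z)={4,5,6,7}: Y {3,5,6,7,8}->{3,5,6}
Constraint 3 (Y != X) on D(Y)={3,5,6} D(X)={4,5,6,7}: no change
Constraint 4 (X < W) on D(X)={4,5,6,7} D(W)={7,8}: no change
So after constraint 4: D(Y) = {3,5,6}

Answer: {3,5,6}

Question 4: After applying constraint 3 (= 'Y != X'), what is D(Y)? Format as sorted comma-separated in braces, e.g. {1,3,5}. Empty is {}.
Answer: {3,5,6}

Derivation:
Constraint 1 (Z < W) on D(Z)={4,5,6,7,8} D(W)={2,3,4,7,8}: Z {4,5,6,7,8}->{4,5,6,7}; W {2,3,4,7,8}->{7,8}
Constraint 2 (Y < Z) on D(Y)={3,5,6,7,8} D(Z)={4,5,6,7}: Y {3,5,6,7,8}->{3,5,6}
Constraint 3 (Y != X) on D(Y)={3,5,6} D(X)={4,5,6,7}: no change
So after constraint 3: D(Y) = {3,5,6}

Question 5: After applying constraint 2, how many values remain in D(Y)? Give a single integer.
Answer: 3

Derivation:
Constraint 1 (Z < W) on D(Z)={4,5,6,7,8} D(W)={2,3,4,7,8}: Z {4,5,6,7,8}->{4,5,6,7}; W {2,3,4,7,8}->{7,8}
Constraint 2 (Y < Z) on D(Y)={3,5,6,7,8} D(Z)={4,5,6,7}: Y {3,5,6,7,8}->{3,5,6}
So after constraint 2: D(Y)={3,5,6}, size = 3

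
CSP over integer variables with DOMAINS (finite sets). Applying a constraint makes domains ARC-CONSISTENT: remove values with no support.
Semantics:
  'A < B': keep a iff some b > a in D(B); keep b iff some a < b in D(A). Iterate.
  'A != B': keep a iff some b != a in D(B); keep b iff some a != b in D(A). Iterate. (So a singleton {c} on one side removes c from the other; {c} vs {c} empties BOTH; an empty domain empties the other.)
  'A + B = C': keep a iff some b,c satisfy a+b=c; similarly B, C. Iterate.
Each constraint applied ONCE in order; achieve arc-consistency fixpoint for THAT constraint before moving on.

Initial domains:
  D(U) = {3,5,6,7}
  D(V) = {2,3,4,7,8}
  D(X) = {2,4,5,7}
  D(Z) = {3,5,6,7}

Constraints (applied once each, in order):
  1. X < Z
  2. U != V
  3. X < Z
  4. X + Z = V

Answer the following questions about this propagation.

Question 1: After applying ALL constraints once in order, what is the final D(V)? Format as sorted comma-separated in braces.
Constraint 1 (X < Z) on D(X)={2,4,5,7} D(Z)={3,5,6,7}: X {2,4,5,7}->{2,4,5}
Constraint 2 (U != V) on D(U)={3,5,6,7} D(V)={2,3,4,7,8}: no change
Constraint 3 (X < Z) on D(X)={2,4,5} D(Z)={3,5,6,7}: no change
Constraint 4 (X + Z = V) on D(X)={2,4,5} D(Z)={3,5,6,7} D(V)={2,3,4,7,8}: Z {3,5,6,7}->{3,5,6}; V {2,3,4,7,8}->{7,8}
So after all 4 constraints: D(V) = {7,8}

Answer: {7,8}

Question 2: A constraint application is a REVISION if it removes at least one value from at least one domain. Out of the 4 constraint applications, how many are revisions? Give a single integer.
Answer: 2

Derivation:
Constraint 1 (X < Z) on D(X)={2,4,5,7} D(Z)={3,5,6,7}: X {2,4,5,7}->{2,4,5} => REVISION
Constraint 2 (U != V) on D(U)={3,5,6,7} D(V)={2,3,4,7,8}: no change => not a revision
Constraint 3 (X < Z) on D(X)={2,4,5} D(Z)={3,5,6,7}: no change => not a revision
Constraint 4 (X + Z = V) on D(X)={2,4,5} D(Z)={3,5,6,7} D(V)={2,3,4,7,8}: Z {3,5,6,7}->{3,5,6}; V {2,3,4,7,8}->{7,8} => REVISION
Total revisions = 2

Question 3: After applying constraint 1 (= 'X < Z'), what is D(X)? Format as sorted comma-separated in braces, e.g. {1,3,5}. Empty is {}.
Answer: {2,4,5}

Derivation:
Constraint 1 (X < Z) on D(X)={2,4,5,7} D(Z)={3,5,6,7}: X {2,4,5,7}->{2,4,5}
So after constraint 1: D(X) = {2,4,5}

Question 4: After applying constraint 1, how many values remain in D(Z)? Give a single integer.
Constraint 1 (X < Z) on D(X)={2,4,5,7} D(Z)={3,5,6,7}: X {2,4,5,7}->{2,4,5}
So after constraint 1: D(Z)={3,5,6,7}, size = 4

Answer: 4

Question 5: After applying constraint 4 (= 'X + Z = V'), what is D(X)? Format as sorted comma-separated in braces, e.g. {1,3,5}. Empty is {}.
Answer: {2,4,5}

Derivation:
Constraint 1 (X < Z) on D(X)={2,4,5,7} D(Z)={3,5,6,7}: X {2,4,5,7}->{2,4,5}
Constraint 2 (U != V) on D(U)={3,5,6,7} D(V)={2,3,4,7,8}: no change
Constraint 3 (X < Z) on D(X)={2,4,5} D(Z)={3,5,6,7}: no change
Constraint 4 (X + Z = V) on D(X)={2,4,5} D(Z)={3,5,6,7} D(V)={2,3,4,7,8}: Z {3,5,6,7}->{3,5,6}; V {2,3,4,7,8}->{7,8}
So after constraint 4: D(X) = {2,4,5}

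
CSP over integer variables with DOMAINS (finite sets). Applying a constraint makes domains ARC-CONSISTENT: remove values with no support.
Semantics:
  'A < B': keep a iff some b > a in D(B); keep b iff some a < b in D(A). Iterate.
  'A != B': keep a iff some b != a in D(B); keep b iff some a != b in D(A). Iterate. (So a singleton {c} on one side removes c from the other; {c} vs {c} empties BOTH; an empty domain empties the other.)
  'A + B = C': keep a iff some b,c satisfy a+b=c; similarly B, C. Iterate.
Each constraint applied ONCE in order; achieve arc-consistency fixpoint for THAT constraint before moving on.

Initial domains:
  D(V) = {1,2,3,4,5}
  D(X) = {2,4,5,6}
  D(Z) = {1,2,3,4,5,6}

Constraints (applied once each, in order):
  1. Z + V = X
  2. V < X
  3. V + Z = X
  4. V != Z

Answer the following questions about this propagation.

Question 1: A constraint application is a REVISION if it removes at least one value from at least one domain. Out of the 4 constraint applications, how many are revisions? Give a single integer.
Constraint 1 (Z + V = X) on D(Z)={1,2,3,4,5,6} D(V)={1,2,3,4,5} D(X)={2,4,5,6}: Z {1,2,3,4,5,6}->{1,2,3,4,5} => REVISION
Constraint 2 (V < X) on D(V)={1,2,3,4,5} D(X)={2,4,5,6}: no change => not a revision
Constraint 3 (V + Z = X) on D(V)={1,2,3,4,5} D(Z)={1,2,3,4,5} D(X)={2,4,5,6}: no change => not a revision
Constraint 4 (V != Z) on D(V)={1,2,3,4,5} D(Z)={1,2,3,4,5}: no change => not a revision
Total revisions = 1

Answer: 1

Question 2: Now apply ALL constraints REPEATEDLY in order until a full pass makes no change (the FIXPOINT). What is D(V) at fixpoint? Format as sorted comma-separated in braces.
pass 0 (initial): D(V)={1,2,3,4,5}
pass 1: Z {1,2,3,4,5,6}->{1,2,3,4,5}
pass 2: no change
Fixpoint after 2 passes: D(V) = {1,2,3,4,5}

Answer: {1,2,3,4,5}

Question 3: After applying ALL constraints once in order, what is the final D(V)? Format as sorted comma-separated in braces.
Answer: {1,2,3,4,5}

Derivation:
Constraint 1 (Z + V = X) on D(Z)={1,2,3,4,5,6} D(V)={1,2,3,4,5} D(X)={2,4,5,6}: Z {1,2,3,4,5,6}->{1,2,3,4,5}
Constraint 2 (V < X) on D(V)={1,2,3,4,5} D(X)={2,4,5,6}: no change
Constraint 3 (V + Z = X) on D(V)={1,2,3,4,5} D(Z)={1,2,3,4,5} D(X)={2,4,5,6}: no change
Constraint 4 (V != Z) on D(V)={1,2,3,4,5} D(Z)={1,2,3,4,5}: no change
So after all 4 constraints: D(V) = {1,2,3,4,5}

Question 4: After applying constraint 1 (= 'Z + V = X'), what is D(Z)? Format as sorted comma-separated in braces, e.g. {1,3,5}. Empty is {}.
Constraint 1 (Z + V = X) on D(Z)={1,2,3,4,5,6} D(V)={1,2,3,4,5} D(X)={2,4,5,6}: Z {1,2,3,4,5,6}->{1,2,3,4,5}
So after constraint 1: D(Z) = {1,2,3,4,5}

Answer: {1,2,3,4,5}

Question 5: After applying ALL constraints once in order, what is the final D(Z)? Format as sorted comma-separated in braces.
Answer: {1,2,3,4,5}

Derivation:
Constraint 1 (Z + V = X) on D(Z)={1,2,3,4,5,6} D(V)={1,2,3,4,5} D(X)={2,4,5,6}: Z {1,2,3,4,5,6}->{1,2,3,4,5}
Constraint 2 (V < X) on D(V)={1,2,3,4,5} D(X)={2,4,5,6}: no change
Constraint 3 (V + Z = X) on D(V)={1,2,3,4,5} D(Z)={1,2,3,4,5} D(X)={2,4,5,6}: no change
Constraint 4 (V != Z) on D(V)={1,2,3,4,5} D(Z)={1,2,3,4,5}: no change
So after all 4 constraints: D(Z) = {1,2,3,4,5}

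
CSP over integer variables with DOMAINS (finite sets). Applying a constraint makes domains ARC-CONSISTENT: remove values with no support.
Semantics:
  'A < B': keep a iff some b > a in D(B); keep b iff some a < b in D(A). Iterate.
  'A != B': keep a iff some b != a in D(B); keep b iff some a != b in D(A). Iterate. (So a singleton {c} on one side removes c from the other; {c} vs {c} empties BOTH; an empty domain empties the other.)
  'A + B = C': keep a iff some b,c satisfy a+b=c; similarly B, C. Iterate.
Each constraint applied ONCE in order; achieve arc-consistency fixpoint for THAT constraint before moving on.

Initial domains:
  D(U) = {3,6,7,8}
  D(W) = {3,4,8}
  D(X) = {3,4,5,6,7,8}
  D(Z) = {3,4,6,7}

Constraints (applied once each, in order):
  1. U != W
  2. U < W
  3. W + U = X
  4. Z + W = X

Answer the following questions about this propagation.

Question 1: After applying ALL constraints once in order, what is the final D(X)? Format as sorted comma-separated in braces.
Answer: {7}

Derivation:
Constraint 1 (U != W) on D(U)={3,6,7,8} D(W)={3,4,8}: no change
Constraint 2 (U < W) on D(U)={3,6,7,8} D(W)={3,4,8}: U {3,6,7,8}->{3,6,7}; W {3,4,8}->{4,8}
Constraint 3 (W + U = X) on D(W)={4,8} D(U)={3,6,7} D(X)={3,4,5,6,7,8}: W {4,8}->{4}; U {3,6,7}->{3}; X {3,4,5,6,7,8}->{7}
Constraint 4 (Z + W = X) on D(Z)={3,4,6,7} D(W)={4} D(X)={7}: Z {3,4,6,7}->{3}
So after all 4 constraints: D(X) = {7}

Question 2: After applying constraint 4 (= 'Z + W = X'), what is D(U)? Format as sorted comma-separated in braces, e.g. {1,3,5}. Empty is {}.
Answer: {3}

Derivation:
Constraint 1 (U != W) on D(U)={3,6,7,8} D(W)={3,4,8}: no change
Constraint 2 (U < W) on D(U)={3,6,7,8} D(W)={3,4,8}: U {3,6,7,8}->{3,6,7}; W {3,4,8}->{4,8}
Constraint 3 (W + U = X) on D(W)={4,8} D(U)={3,6,7} D(X)={3,4,5,6,7,8}: W {4,8}->{4}; U {3,6,7}->{3}; X {3,4,5,6,7,8}->{7}
Constraint 4 (Z + W = X) on D(Z)={3,4,6,7} D(W)={4} D(X)={7}: Z {3,4,6,7}->{3}
So after constraint 4: D(U) = {3}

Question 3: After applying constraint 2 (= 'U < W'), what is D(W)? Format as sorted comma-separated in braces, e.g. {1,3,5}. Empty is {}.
Answer: {4,8}

Derivation:
Constraint 1 (U != W) on D(U)={3,6,7,8} D(W)={3,4,8}: no change
Constraint 2 (U < W) on D(U)={3,6,7,8} D(W)={3,4,8}: U {3,6,7,8}->{3,6,7}; W {3,4,8}->{4,8}
So after constraint 2: D(W) = {4,8}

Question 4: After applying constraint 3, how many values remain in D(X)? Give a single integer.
Constraint 1 (U != W) on D(U)={3,6,7,8} D(W)={3,4,8}: no change
Constraint 2 (U < W) on D(U)={3,6,7,8} D(W)={3,4,8}: U {3,6,7,8}->{3,6,7}; W {3,4,8}->{4,8}
Constraint 3 (W + U = X) on D(W)={4,8} D(U)={3,6,7} D(X)={3,4,5,6,7,8}: W {4,8}->{4}; U {3,6,7}->{3}; X {3,4,5,6,7,8}->{7}
So after constraint 3: D(X)={7}, size = 1

Answer: 1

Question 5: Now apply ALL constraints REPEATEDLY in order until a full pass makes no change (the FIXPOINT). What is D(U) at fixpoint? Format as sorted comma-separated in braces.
pass 0 (initial): D(U)={3,6,7,8}
pass 1: U {3,6,7,8}->{3}; W {3,4,8}->{4}; X {3,4,5,6,7,8}->{7}; Z {3,4,6,7}->{3}
pass 2: no change
Fixpoint after 2 passes: D(U) = {3}

Answer: {3}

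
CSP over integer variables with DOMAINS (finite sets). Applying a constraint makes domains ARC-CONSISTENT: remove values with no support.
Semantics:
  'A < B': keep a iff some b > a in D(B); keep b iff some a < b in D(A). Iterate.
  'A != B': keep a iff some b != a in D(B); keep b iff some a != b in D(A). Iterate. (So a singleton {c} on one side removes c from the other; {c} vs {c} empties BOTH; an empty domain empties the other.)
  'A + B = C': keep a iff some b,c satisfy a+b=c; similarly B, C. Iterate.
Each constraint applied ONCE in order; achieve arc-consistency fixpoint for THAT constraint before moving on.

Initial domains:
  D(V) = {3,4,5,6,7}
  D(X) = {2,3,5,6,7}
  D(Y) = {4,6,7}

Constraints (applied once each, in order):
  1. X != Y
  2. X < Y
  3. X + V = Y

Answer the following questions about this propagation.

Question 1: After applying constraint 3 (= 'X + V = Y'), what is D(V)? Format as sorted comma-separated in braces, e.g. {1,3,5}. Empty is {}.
Answer: {3,4,5}

Derivation:
Constraint 1 (X != Y) on D(X)={2,3,5,6,7} D(Y)={4,6,7}: no change
Constraint 2 (X < Y) on D(X)={2,3,5,6,7} D(Y)={4,6,7}: X {2,3,5,6,7}->{2,3,5,6}
Constraint 3 (X + V = Y) on D(X)={2,3,5,6} D(V)={3,4,5,6,7} D(Y)={4,6,7}: X {2,3,5,6}->{2,3}; V {3,4,5,6,7}->{3,4,5}; Y {4,6,7}->{6,7}
So after constraint 3: D(V) = {3,4,5}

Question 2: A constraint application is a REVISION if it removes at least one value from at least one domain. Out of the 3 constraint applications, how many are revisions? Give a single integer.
Constraint 1 (X != Y) on D(X)={2,3,5,6,7} D(Y)={4,6,7}: no change => not a revision
Constraint 2 (X < Y) on D(X)={2,3,5,6,7} D(Y)={4,6,7}: X {2,3,5,6,7}->{2,3,5,6} => REVISION
Constraint 3 (X + V = Y) on D(X)={2,3,5,6} D(V)={3,4,5,6,7} D(Y)={4,6,7}: X {2,3,5,6}->{2,3}; V {3,4,5,6,7}->{3,4,5}; Y {4,6,7}->{6,7} => REVISION
Total revisions = 2

Answer: 2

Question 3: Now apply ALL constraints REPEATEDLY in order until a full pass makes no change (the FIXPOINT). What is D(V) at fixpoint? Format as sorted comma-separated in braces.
Answer: {3,4,5}

Derivation:
pass 0 (initial): D(V)={3,4,5,6,7}
pass 1: V {3,4,5,6,7}->{3,4,5}; X {2,3,5,6,7}->{2,3}; Y {4,6,7}->{6,7}
pass 2: no change
Fixpoint after 2 passes: D(V) = {3,4,5}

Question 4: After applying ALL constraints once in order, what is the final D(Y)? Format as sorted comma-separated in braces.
Constraint 1 (X != Y) on D(X)={2,3,5,6,7} D(Y)={4,6,7}: no change
Constraint 2 (X < Y) on D(X)={2,3,5,6,7} D(Y)={4,6,7}: X {2,3,5,6,7}->{2,3,5,6}
Constraint 3 (X + V = Y) on D(X)={2,3,5,6} D(V)={3,4,5,6,7} D(Y)={4,6,7}: X {2,3,5,6}->{2,3}; V {3,4,5,6,7}->{3,4,5}; Y {4,6,7}->{6,7}
So after all 3 constraints: D(Y) = {6,7}

Answer: {6,7}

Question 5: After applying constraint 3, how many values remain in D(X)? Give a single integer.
Answer: 2

Derivation:
Constraint 1 (X != Y) on D(X)={2,3,5,6,7} D(Y)={4,6,7}: no change
Constraint 2 (X < Y) on D(X)={2,3,5,6,7} D(Y)={4,6,7}: X {2,3,5,6,7}->{2,3,5,6}
Constraint 3 (X + V = Y) on D(X)={2,3,5,6} D(V)={3,4,5,6,7} D(Y)={4,6,7}: X {2,3,5,6}->{2,3}; V {3,4,5,6,7}->{3,4,5}; Y {4,6,7}->{6,7}
So after constraint 3: D(X)={2,3}, size = 2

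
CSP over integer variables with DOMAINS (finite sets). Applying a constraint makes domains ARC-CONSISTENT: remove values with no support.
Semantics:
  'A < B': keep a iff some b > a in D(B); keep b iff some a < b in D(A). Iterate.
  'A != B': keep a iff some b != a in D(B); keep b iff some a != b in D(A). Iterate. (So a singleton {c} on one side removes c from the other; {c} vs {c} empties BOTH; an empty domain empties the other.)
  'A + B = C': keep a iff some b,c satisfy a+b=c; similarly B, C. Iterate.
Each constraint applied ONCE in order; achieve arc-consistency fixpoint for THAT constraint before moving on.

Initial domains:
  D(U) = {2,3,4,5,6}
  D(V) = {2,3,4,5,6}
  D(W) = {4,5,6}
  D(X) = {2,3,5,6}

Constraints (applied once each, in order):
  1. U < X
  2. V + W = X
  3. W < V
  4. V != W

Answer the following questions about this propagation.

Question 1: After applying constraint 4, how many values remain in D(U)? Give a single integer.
Constraint 1 (U < X) on D(U)={2,3,4,5,6} D(X)={2,3,5,6}: U {2,3,4,5,6}->{2,3,4,5}; X {2,3,5,6}->{3,5,6}
Constraint 2 (V + W = X) on D(V)={2,3,4,5,6} D(W)={4,5,6} D(X)={3,5,6}: V {2,3,4,5,6}->{2}; W {4,5,6}->{4}; X {3,5,6}->{6}
Constraint 3 (W < V) on D(W)={4} D(V)={2}: W {4}->{}; V {2}->{}
Constraint 4 (V != W) on D(V)={} D(W)={}: no change
So after constraint 4: D(U)={2,3,4,5}, size = 4

Answer: 4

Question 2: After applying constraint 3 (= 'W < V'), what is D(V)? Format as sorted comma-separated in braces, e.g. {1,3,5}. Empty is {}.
Constraint 1 (U < X) on D(U)={2,3,4,5,6} D(X)={2,3,5,6}: U {2,3,4,5,6}->{2,3,4,5}; X {2,3,5,6}->{3,5,6}
Constraint 2 (V + W = X) on D(V)={2,3,4,5,6} D(W)={4,5,6} D(X)={3,5,6}: V {2,3,4,5,6}->{2}; W {4,5,6}->{4}; X {3,5,6}->{6}
Constraint 3 (W < V) on D(W)={4} D(V)={2}: W {4}->{}; V {2}->{}
So after constraint 3: D(V) = {}

Answer: {}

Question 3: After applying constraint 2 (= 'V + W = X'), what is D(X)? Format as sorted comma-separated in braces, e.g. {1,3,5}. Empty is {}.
Answer: {6}

Derivation:
Constraint 1 (U < X) on D(U)={2,3,4,5,6} D(X)={2,3,5,6}: U {2,3,4,5,6}->{2,3,4,5}; X {2,3,5,6}->{3,5,6}
Constraint 2 (V + W = X) on D(V)={2,3,4,5,6} D(W)={4,5,6} D(X)={3,5,6}: V {2,3,4,5,6}->{2}; W {4,5,6}->{4}; X {3,5,6}->{6}
So after constraint 2: D(X) = {6}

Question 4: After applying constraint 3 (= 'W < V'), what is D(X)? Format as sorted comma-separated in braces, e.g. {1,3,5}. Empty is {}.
Answer: {6}

Derivation:
Constraint 1 (U < X) on D(U)={2,3,4,5,6} D(X)={2,3,5,6}: U {2,3,4,5,6}->{2,3,4,5}; X {2,3,5,6}->{3,5,6}
Constraint 2 (V + W = X) on D(V)={2,3,4,5,6} D(W)={4,5,6} D(X)={3,5,6}: V {2,3,4,5,6}->{2}; W {4,5,6}->{4}; X {3,5,6}->{6}
Constraint 3 (W < V) on D(W)={4} D(V)={2}: W {4}->{}; V {2}->{}
So after constraint 3: D(X) = {6}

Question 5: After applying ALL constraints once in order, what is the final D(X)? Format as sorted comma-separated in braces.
Answer: {6}

Derivation:
Constraint 1 (U < X) on D(U)={2,3,4,5,6} D(X)={2,3,5,6}: U {2,3,4,5,6}->{2,3,4,5}; X {2,3,5,6}->{3,5,6}
Constraint 2 (V + W = X) on D(V)={2,3,4,5,6} D(W)={4,5,6} D(X)={3,5,6}: V {2,3,4,5,6}->{2}; W {4,5,6}->{4}; X {3,5,6}->{6}
Constraint 3 (W < V) on D(W)={4} D(V)={2}: W {4}->{}; V {2}->{}
Constraint 4 (V != W) on D(V)={} D(W)={}: no change
So after all 4 constraints: D(X) = {6}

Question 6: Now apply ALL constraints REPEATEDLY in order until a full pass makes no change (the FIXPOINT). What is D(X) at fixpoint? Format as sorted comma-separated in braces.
Answer: {}

Derivation:
pass 0 (initial): D(X)={2,3,5,6}
pass 1: U {2,3,4,5,6}->{2,3,4,5}; V {2,3,4,5,6}->{}; W {4,5,6}->{}; X {2,3,5,6}->{6}
pass 2: X {6}->{}
pass 3: U {2,3,4,5}->{}
pass 4: no change
Fixpoint after 4 passes: D(X) = {}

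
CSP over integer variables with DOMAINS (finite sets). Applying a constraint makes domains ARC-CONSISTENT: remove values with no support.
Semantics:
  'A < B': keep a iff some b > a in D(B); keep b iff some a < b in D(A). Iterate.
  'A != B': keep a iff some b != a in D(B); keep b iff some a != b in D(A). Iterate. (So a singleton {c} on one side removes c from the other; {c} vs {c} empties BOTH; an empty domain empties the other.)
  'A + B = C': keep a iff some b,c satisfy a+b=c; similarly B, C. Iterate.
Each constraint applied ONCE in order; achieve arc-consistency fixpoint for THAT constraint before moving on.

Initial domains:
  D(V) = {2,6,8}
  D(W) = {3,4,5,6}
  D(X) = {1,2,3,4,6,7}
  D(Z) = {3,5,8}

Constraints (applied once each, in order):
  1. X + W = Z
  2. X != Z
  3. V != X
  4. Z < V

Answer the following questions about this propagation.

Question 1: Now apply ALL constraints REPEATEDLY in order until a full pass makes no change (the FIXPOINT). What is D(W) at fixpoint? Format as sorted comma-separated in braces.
Answer: {3,4}

Derivation:
pass 0 (initial): D(W)={3,4,5,6}
pass 1: V {2,6,8}->{6,8}; X {1,2,3,4,6,7}->{1,2,3,4}; Z {3,5,8}->{5}
pass 2: W {3,4,5,6}->{3,4}; X {1,2,3,4}->{1,2}
pass 3: no change
Fixpoint after 3 passes: D(W) = {3,4}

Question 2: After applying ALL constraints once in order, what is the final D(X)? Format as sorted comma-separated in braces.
Answer: {1,2,3,4}

Derivation:
Constraint 1 (X + W = Z) on D(X)={1,2,3,4,6,7} D(W)={3,4,5,6} D(Z)={3,5,8}: X {1,2,3,4,6,7}->{1,2,3,4}; Z {3,5,8}->{5,8}
Constraint 2 (X != Z) on D(X)={1,2,3,4} D(Z)={5,8}: no change
Constraint 3 (V != X) on D(V)={2,6,8} D(X)={1,2,3,4}: no change
Constraint 4 (Z < V) on D(Z)={5,8} D(V)={2,6,8}: Z {5,8}->{5}; V {2,6,8}->{6,8}
So after all 4 constraints: D(X) = {1,2,3,4}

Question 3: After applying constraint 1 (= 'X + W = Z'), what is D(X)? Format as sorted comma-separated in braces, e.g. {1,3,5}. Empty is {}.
Answer: {1,2,3,4}

Derivation:
Constraint 1 (X + W = Z) on D(X)={1,2,3,4,6,7} D(W)={3,4,5,6} D(Z)={3,5,8}: X {1,2,3,4,6,7}->{1,2,3,4}; Z {3,5,8}->{5,8}
So after constraint 1: D(X) = {1,2,3,4}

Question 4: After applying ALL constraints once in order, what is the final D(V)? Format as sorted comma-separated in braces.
Constraint 1 (X + W = Z) on D(X)={1,2,3,4,6,7} D(W)={3,4,5,6} D(Z)={3,5,8}: X {1,2,3,4,6,7}->{1,2,3,4}; Z {3,5,8}->{5,8}
Constraint 2 (X != Z) on D(X)={1,2,3,4} D(Z)={5,8}: no change
Constraint 3 (V != X) on D(V)={2,6,8} D(X)={1,2,3,4}: no change
Constraint 4 (Z < V) on D(Z)={5,8} D(V)={2,6,8}: Z {5,8}->{5}; V {2,6,8}->{6,8}
So after all 4 constraints: D(V) = {6,8}

Answer: {6,8}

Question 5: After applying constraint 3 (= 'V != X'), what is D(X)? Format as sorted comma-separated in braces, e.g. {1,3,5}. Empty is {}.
Constraint 1 (X + W = Z) on D(X)={1,2,3,4,6,7} D(W)={3,4,5,6} D(Z)={3,5,8}: X {1,2,3,4,6,7}->{1,2,3,4}; Z {3,5,8}->{5,8}
Constraint 2 (X != Z) on D(X)={1,2,3,4} D(Z)={5,8}: no change
Constraint 3 (V != X) on D(V)={2,6,8} D(X)={1,2,3,4}: no change
So after constraint 3: D(X) = {1,2,3,4}

Answer: {1,2,3,4}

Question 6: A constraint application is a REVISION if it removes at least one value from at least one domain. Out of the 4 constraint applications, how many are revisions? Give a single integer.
Answer: 2

Derivation:
Constraint 1 (X + W = Z) on D(X)={1,2,3,4,6,7} D(W)={3,4,5,6} D(Z)={3,5,8}: X {1,2,3,4,6,7}->{1,2,3,4}; Z {3,5,8}->{5,8} => REVISION
Constraint 2 (X != Z) on D(X)={1,2,3,4} D(Z)={5,8}: no change => not a revision
Constraint 3 (V != X) on D(V)={2,6,8} D(X)={1,2,3,4}: no change => not a revision
Constraint 4 (Z < V) on D(Z)={5,8} D(V)={2,6,8}: Z {5,8}->{5}; V {2,6,8}->{6,8} => REVISION
Total revisions = 2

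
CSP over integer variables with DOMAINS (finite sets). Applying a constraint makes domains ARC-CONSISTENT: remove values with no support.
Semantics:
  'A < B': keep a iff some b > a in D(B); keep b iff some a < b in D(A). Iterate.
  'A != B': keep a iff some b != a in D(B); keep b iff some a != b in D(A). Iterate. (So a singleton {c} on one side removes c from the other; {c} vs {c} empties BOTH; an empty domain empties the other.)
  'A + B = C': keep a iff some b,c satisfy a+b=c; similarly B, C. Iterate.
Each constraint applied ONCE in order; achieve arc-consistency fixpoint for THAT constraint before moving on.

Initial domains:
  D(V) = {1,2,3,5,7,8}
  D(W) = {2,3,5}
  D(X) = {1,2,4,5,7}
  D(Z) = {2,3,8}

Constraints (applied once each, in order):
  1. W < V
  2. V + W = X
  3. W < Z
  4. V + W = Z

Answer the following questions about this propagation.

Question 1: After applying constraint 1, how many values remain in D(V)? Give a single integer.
Answer: 4

Derivation:
Constraint 1 (W < V) on D(W)={2,3,5} D(V)={1,2,3,5,7,8}: V {1,2,3,5,7,8}->{3,5,7,8}
So after constraint 1: D(V)={3,5,7,8}, size = 4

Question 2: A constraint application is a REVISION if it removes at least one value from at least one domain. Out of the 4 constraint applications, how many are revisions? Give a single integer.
Constraint 1 (W < V) on D(W)={2,3,5} D(V)={1,2,3,5,7,8}: V {1,2,3,5,7,8}->{3,5,7,8} => REVISION
Constraint 2 (V + W = X) on D(V)={3,5,7,8} D(W)={2,3,5} D(X)={1,2,4,5,7}: V {3,5,7,8}->{3,5}; W {2,3,5}->{2}; X {1,2,4,5,7}->{5,7} => REVISION
Constraint 3 (W < Z) on D(W)={2} D(Z)={2,3,8}: Z {2,3,8}->{3,8} => REVISION
Constraint 4 (V + W = Z) on D(V)={3,5} D(W)={2} D(Z)={3,8}: V {3,5}->{}; W {2}->{}; Z {3,8}->{} => REVISION
Total revisions = 4

Answer: 4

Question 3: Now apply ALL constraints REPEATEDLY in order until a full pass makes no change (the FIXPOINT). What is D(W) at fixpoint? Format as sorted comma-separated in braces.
pass 0 (initial): D(W)={2,3,5}
pass 1: V {1,2,3,5,7,8}->{}; W {2,3,5}->{}; X {1,2,4,5,7}->{5,7}; Z {2,3,8}->{}
pass 2: X {5,7}->{}
pass 3: no change
Fixpoint after 3 passes: D(W) = {}

Answer: {}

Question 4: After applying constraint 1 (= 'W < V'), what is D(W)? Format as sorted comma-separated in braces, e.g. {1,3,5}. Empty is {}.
Constraint 1 (W < V) on D(W)={2,3,5} D(V)={1,2,3,5,7,8}: V {1,2,3,5,7,8}->{3,5,7,8}
So after constraint 1: D(W) = {2,3,5}

Answer: {2,3,5}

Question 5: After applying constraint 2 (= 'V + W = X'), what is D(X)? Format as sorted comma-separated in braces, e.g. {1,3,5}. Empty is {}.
Constraint 1 (W < V) on D(W)={2,3,5} D(V)={1,2,3,5,7,8}: V {1,2,3,5,7,8}->{3,5,7,8}
Constraint 2 (V + W = X) on D(V)={3,5,7,8} D(W)={2,3,5} D(X)={1,2,4,5,7}: V {3,5,7,8}->{3,5}; W {2,3,5}->{2}; X {1,2,4,5,7}->{5,7}
So after constraint 2: D(X) = {5,7}

Answer: {5,7}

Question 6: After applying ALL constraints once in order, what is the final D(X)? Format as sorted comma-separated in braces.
Answer: {5,7}

Derivation:
Constraint 1 (W < V) on D(W)={2,3,5} D(V)={1,2,3,5,7,8}: V {1,2,3,5,7,8}->{3,5,7,8}
Constraint 2 (V + W = X) on D(V)={3,5,7,8} D(W)={2,3,5} D(X)={1,2,4,5,7}: V {3,5,7,8}->{3,5}; W {2,3,5}->{2}; X {1,2,4,5,7}->{5,7}
Constraint 3 (W < Z) on D(W)={2} D(Z)={2,3,8}: Z {2,3,8}->{3,8}
Constraint 4 (V + W = Z) on D(V)={3,5} D(W)={2} D(Z)={3,8}: V {3,5}->{}; W {2}->{}; Z {3,8}->{}
So after all 4 constraints: D(X) = {5,7}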